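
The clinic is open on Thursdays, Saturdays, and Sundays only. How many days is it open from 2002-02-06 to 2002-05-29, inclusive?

48

2002-02-06 is a Wednesday.
The range spans 113 days (inclusive of both endpoints).
113 = 7 × 16 + 1, so there are 16 full weeks plus 1 extra day.
Each full week contributes 3 days from the set (Thu, Sat, Sun): 16 × 3 = 48.
The 1 extra day is Wed — none qualify.
Total: 48 + 0 = 48.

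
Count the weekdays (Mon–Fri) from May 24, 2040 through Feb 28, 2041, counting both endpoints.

May 24, 2040 is a Thursday.
The range spans 281 days (inclusive of both endpoints).
281 = 7 × 40 + 1, so there are 40 full weeks plus 1 extra day.
Each full week contributes 5 weekdays (Mon–Fri): 40 × 5 = 200.
The 1 extra day is Thu — 1 of them qualifies.
Total: 200 + 1 = 201.

201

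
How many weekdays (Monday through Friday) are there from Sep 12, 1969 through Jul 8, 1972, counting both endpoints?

Sep 12, 1969 is a Friday.
That's 1031 days from start to end, counting both.
1031 = 7 × 147 + 2, so there are 147 full weeks plus 2 extra days.
Each full week contributes 5 weekdays (Mon–Fri): 147 × 5 = 735.
The 2 extra days are Friday, Saturday — 1 of them qualifies.
Total: 735 + 1 = 736.

736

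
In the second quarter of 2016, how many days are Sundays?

1 April 2016 is a Friday.
From 1 April 2016 to 30 June 2016 is 91 days inclusive.
91 = 7 × 13, so the span is exactly 13 full weeks.
Each full week contributes one Sunday: 13 so far.

13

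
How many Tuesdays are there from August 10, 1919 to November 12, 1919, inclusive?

August 10, 1919 is a Sunday.
The range spans 95 days (inclusive of both endpoints).
95 = 7 × 13 + 4, so there are 13 full weeks plus 4 extra days.
Each full week contributes one Tuesday: 13 so far.
The 4 extra days are Sun, Mon, Tue, Wed — 1 of them qualifies.
Total: 13 + 1 = 14.

14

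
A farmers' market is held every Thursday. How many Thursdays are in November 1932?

4

1932-11-01 is a Tuesday.
The range spans 30 days (inclusive of both endpoints).
30 = 7 × 4 + 2, so there are 4 full weeks plus 2 extra days.
Each full week contributes one Thursday: 4 so far.
The 2 extra days are Tuesday, Wednesday — none qualify.
Total: 4 + 0 = 4.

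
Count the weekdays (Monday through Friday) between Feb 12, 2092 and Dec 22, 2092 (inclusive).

225

Feb 12, 2092 is a Tuesday.
From Feb 12, 2092 to Dec 22, 2092 is 315 days inclusive.
315 = 7 × 45, so the span is exactly 45 full weeks.
Each full week contributes 5 weekdays (Mon–Fri): 45 × 5 = 225.
Total: 225.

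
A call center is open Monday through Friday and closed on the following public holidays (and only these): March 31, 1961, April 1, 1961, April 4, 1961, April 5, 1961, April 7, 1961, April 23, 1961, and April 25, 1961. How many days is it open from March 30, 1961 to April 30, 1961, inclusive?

March 30, 1961 is a Thursday.
From March 30, 1961 to April 30, 1961 is 32 days inclusive.
32 = 7 × 4 + 4, so there are 4 full weeks plus 4 extra days.
Each full week contributes 5 weekdays (Mon–Fri): 4 × 5 = 20.
The 4 extra days are Thu, Fri, Sat, Sun — 2 of them qualify.
Total: 20 + 2 = 22.
Holidays: March 31, 1961 (Fri); April 1, 1961 (Sat); April 4, 1961 (Tue); April 5, 1961 (Wed); April 7, 1961 (Fri); April 23, 1961 (Sun); April 25, 1961 (Tue).
5 of the 7 holidays fall on weekdays; the rest are weekends and were already excluded.
Business days: 22 − 5 = 17.

17 working days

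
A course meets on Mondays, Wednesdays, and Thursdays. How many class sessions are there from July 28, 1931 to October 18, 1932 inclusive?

July 28, 1931 is a Tuesday.
From July 28, 1931 to October 18, 1932 is 449 days inclusive.
449 = 7 × 64 + 1, so there are 64 full weeks plus 1 extra day.
Each full week contributes 3 days from the set (Mon, Wed, Thu): 64 × 3 = 192.
The 1 extra day is Tue — none qualify.
Total: 192 + 0 = 192.

192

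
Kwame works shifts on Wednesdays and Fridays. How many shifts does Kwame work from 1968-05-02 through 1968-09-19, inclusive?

1968-05-02 is a Thursday.
That's 141 days from start to end, counting both.
141 = 7 × 20 + 1, so there are 20 full weeks plus 1 extra day.
Each full week contributes 2 days from the set (Wed, Fri): 20 × 2 = 40.
The 1 extra day is Thu — none qualify.
Total: 40 + 0 = 40.

40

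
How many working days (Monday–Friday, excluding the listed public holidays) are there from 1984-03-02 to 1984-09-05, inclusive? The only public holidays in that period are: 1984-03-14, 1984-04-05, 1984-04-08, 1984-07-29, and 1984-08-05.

1984-03-02 is a Friday.
That's 188 days from start to end, counting both.
188 = 7 × 26 + 6, so there are 26 full weeks plus 6 extra days.
Each full week contributes 5 weekdays (Mon–Fri): 26 × 5 = 130.
The 6 extra days are Fri, Sat, Sun, Mon, Tue, Wed — 4 of them qualify.
Total: 130 + 4 = 134.
Holidays: 1984-03-14 (Wed); 1984-04-05 (Thu); 1984-04-08 (Sun); 1984-07-29 (Sun); 1984-08-05 (Sun).
2 of the 5 holidays fall on weekdays; the rest are weekends and were already excluded.
Business days: 134 − 2 = 132.

132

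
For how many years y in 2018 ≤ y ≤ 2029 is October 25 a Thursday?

Day of week of October 25 in each year:
2018: Thu ✓, 2019: Fri, 2020: Sun, 2021: Mon, 2022: Tue, 2023: Wed, 2024: Fri, 2025: Sat, 2026: Sun, 2027: Mon, 2028: Wed, 2029: Thu ✓
Thursdays: 2018, 2029.

2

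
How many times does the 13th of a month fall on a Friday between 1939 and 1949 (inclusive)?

18

Friday-the-13ths by year:
1939: Jan, Oct
1940: Sep, Dec
1941: Jun
1942: Feb, Mar, Nov
1943: Aug
1944: Oct
1945: Apr, Jul
1946: Sep, Dec
1947: Jun
1948: Feb, Aug
1949: May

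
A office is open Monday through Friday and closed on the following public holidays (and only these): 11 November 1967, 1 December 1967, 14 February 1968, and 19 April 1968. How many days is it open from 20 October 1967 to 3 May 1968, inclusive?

138 working days

20 October 1967 is a Friday.
That's 197 days from start to end, counting both.
197 = 7 × 28 + 1, so there are 28 full weeks plus 1 extra day.
Each full week contributes 5 weekdays (Mon–Fri): 28 × 5 = 140.
The 1 extra day is Fri — 1 of them qualifies.
Total: 140 + 1 = 141.
Holidays: 11 November 1967 (Sat); 1 December 1967 (Fri); 14 February 1968 (Wed); 19 April 1968 (Fri).
3 of the 4 holidays fall on weekdays; the rest are weekends and were already excluded.
Business days: 141 − 3 = 138.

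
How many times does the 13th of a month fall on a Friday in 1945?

2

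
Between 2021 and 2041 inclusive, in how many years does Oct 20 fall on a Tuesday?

2

Day of week of October 20 in each year:
2021: Wed, 2022: Thu, 2023: Fri, 2024: Sun, 2025: Mon, 2026: Tue ✓, 2027: Wed, 2028: Fri, 2029: Sat, 2030: Sun, 2031: Mon, 2032: Wed, 2033: Thu, 2034: Fri, 2035: Sat, 2036: Mon, 2037: Tue ✓, 2038: Wed, 2039: Thu, 2040: Sat, 2041: Sun
Tuesdays: 2026, 2037.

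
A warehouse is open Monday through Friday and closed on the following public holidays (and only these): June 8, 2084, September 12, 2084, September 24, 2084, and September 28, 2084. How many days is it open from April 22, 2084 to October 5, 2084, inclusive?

116

April 22, 2084 is a Saturday.
From April 22, 2084 to October 5, 2084 is 167 days inclusive.
167 = 7 × 23 + 6, so there are 23 full weeks plus 6 extra days.
Each full week contributes 5 weekdays (Mon–Fri): 23 × 5 = 115.
The 6 extra days are Saturday, Sunday, Monday, Tuesday, Wednesday, Thursday — 4 of them qualify.
Total: 115 + 4 = 119.
Holidays: June 8, 2084 (Thu); September 12, 2084 (Tue); September 24, 2084 (Sun); September 28, 2084 (Thu).
3 of the 4 holidays fall on weekdays; the rest are weekends and were already excluded.
Business days: 119 − 3 = 116.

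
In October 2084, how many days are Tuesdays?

2084-10-01 is a Sunday.
The range spans 31 days (inclusive of both endpoints).
31 = 7 × 4 + 3, so there are 4 full weeks plus 3 extra days.
Each full week contributes one Tuesday: 4 so far.
The 3 extra days are Sun, Mon, Tue — 1 of them qualifies.
Total: 4 + 1 = 5.

5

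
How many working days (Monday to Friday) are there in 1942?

1942-01-01 is a Thursday.
That's 365 days from start to end, counting both.
365 = 7 × 52 + 1, so there are 52 full weeks plus 1 extra day.
Each full week contributes 5 weekdays (Mon–Fri): 52 × 5 = 260.
The 1 extra day is Thursday — 1 of them qualifies.
Total: 260 + 1 = 261.

261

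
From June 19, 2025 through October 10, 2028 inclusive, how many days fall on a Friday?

June 19, 2025 is a Thursday.
The range spans 1210 days (inclusive of both endpoints).
1210 = 7 × 172 + 6, so there are 172 full weeks plus 6 extra days.
Each full week contributes one Friday: 172 so far.
The 6 extra days are Thu, Fri, Sat, Sun, Mon, Tue — 1 of them qualifies.
Total: 172 + 1 = 173.

173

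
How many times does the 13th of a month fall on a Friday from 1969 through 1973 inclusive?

Friday-the-13ths by year:
1969: Jun
1970: Feb, Mar, Nov
1971: Aug
1972: Oct
1973: Apr, Jul

8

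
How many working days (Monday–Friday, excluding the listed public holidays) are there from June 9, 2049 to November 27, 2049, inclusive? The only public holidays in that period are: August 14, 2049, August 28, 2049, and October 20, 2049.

122

June 9, 2049 is a Wednesday.
That's 172 days from start to end, counting both.
172 = 7 × 24 + 4, so there are 24 full weeks plus 4 extra days.
Each full week contributes 5 weekdays (Mon–Fri): 24 × 5 = 120.
The 4 extra days are Wednesday, Thursday, Friday, Saturday — 3 of them qualify.
Total: 120 + 3 = 123.
Holidays: August 14, 2049 (Sat); August 28, 2049 (Sat); October 20, 2049 (Wed).
1 of the 3 holidays fall on weekdays; the rest are weekends and were already excluded.
Business days: 123 − 1 = 122.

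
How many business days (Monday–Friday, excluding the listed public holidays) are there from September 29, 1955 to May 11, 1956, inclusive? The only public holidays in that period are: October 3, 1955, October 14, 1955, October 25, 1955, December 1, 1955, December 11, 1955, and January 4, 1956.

157

September 29, 1955 is a Thursday.
The range spans 226 days (inclusive of both endpoints).
226 = 7 × 32 + 2, so there are 32 full weeks plus 2 extra days.
Each full week contributes 5 weekdays (Mon–Fri): 32 × 5 = 160.
The 2 extra days are Thu, Fri — 2 of them qualify.
Total: 160 + 2 = 162.
Holidays: October 3, 1955 (Mon); October 14, 1955 (Fri); October 25, 1955 (Tue); December 1, 1955 (Thu); December 11, 1955 (Sun); January 4, 1956 (Wed).
5 of the 6 holidays fall on weekdays; the rest are weekends and were already excluded.
Business days: 162 − 5 = 157.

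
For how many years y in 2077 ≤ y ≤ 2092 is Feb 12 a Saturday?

Day of week of February 12 in each year:
2077: Fri, 2078: Sat ✓, 2079: Sun, 2080: Mon, 2081: Wed, 2082: Thu, 2083: Fri, 2084: Sat ✓, 2085: Mon, 2086: Tue, 2087: Wed, 2088: Thu, 2089: Sat ✓, 2090: Sun, 2091: Mon, 2092: Tue
Saturdays: 2078, 2084, 2089.

3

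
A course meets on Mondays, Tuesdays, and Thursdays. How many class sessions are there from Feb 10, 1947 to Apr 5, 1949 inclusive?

Feb 10, 1947 is a Monday.
The range spans 786 days (inclusive of both endpoints).
786 = 7 × 112 + 2, so there are 112 full weeks plus 2 extra days.
Each full week contributes 3 days from the set (Mon, Tue, Thu): 112 × 3 = 336.
The 2 extra days are Mon, Tue — 2 of them qualify.
Total: 336 + 2 = 338.

338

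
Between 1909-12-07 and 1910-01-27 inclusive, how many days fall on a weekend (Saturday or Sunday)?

14

1909-12-07 is a Tuesday.
That's 52 days from start to end, counting both.
52 = 7 × 7 + 3, so there are 7 full weeks plus 3 extra days.
Each full week contributes 2 weekend days (Sat, Sun): 7 × 2 = 14.
The 3 extra days are Tue, Wed, Thu — none qualify.
Total: 14 + 0 = 14.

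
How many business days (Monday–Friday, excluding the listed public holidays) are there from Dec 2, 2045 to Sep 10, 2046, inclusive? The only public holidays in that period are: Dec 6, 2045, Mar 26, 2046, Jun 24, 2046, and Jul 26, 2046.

198

Dec 2, 2045 is a Saturday.
That's 283 days from start to end, counting both.
283 = 7 × 40 + 3, so there are 40 full weeks plus 3 extra days.
Each full week contributes 5 weekdays (Mon–Fri): 40 × 5 = 200.
The 3 extra days are Saturday, Sunday, Monday — 1 of them qualifies.
Total: 200 + 1 = 201.
Holidays: Dec 6, 2045 (Wed); Mar 26, 2046 (Mon); Jun 24, 2046 (Sun); Jul 26, 2046 (Thu).
3 of the 4 holidays fall on weekdays; the rest are weekends and were already excluded.
Business days: 201 − 3 = 198.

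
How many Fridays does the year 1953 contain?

52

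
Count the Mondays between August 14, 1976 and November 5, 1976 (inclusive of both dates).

August 14, 1976 is a Saturday.
The range spans 84 days (inclusive of both endpoints).
84 = 7 × 12, so the span is exactly 12 full weeks.
Each full week contributes one Monday: 12 so far.
Total: 12.

12 Mondays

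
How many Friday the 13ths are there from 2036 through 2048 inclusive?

24

Friday-the-13ths by year:
2036: Jun
2037: Feb, Mar, Nov
2038: Aug
2039: May
2040: Jan, Apr, Jul
2041: Sep, Dec
2042: Jun
2043: Feb, Mar, Nov
2044: May
2045: Jan, Oct
2046: Apr, Jul
2047: Sep, Dec
2048: Mar, Nov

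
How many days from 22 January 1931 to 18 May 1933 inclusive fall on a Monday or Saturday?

22 January 1931 is a Thursday.
From 22 January 1931 to 18 May 1933 is 848 days inclusive.
848 = 7 × 121 + 1, so there are 121 full weeks plus 1 extra day.
Each full week contributes 2 days from the set (Mon, Sat): 121 × 2 = 242.
The 1 extra day is Thu — none qualify.
Total: 242 + 0 = 242.

242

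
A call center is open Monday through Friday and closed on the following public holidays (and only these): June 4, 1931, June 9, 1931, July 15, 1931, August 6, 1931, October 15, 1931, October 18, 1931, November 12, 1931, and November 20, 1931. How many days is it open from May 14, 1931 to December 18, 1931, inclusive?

May 14, 1931 is a Thursday.
The range spans 219 days (inclusive of both endpoints).
219 = 7 × 31 + 2, so there are 31 full weeks plus 2 extra days.
Each full week contributes 5 weekdays (Mon–Fri): 31 × 5 = 155.
The 2 extra days are Thu, Fri — 2 of them qualify.
Total: 155 + 2 = 157.
Holidays: June 4, 1931 (Thu); June 9, 1931 (Tue); July 15, 1931 (Wed); August 6, 1931 (Thu); October 15, 1931 (Thu); October 18, 1931 (Sun); November 12, 1931 (Thu); November 20, 1931 (Fri).
7 of the 8 holidays fall on weekdays; the rest are weekends and were already excluded.
Business days: 157 − 7 = 150.

150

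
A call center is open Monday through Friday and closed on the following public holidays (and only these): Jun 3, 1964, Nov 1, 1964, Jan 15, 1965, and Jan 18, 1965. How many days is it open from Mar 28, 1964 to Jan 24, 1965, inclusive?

212

Mar 28, 1964 is a Saturday.
That's 303 days from start to end, counting both.
303 = 7 × 43 + 2, so there are 43 full weeks plus 2 extra days.
Each full week contributes 5 weekdays (Mon–Fri): 43 × 5 = 215.
The 2 extra days are Sat, Sun — none qualify.
Total: 215 + 0 = 215.
Holidays: Jun 3, 1964 (Wed); Nov 1, 1964 (Sun); Jan 15, 1965 (Fri); Jan 18, 1965 (Mon).
3 of the 4 holidays fall on weekdays; the rest are weekends and were already excluded.
Business days: 215 − 3 = 212.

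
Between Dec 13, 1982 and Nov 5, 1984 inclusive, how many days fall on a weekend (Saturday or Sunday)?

Dec 13, 1982 is a Monday.
That's 694 days from start to end, counting both.
694 = 7 × 99 + 1, so there are 99 full weeks plus 1 extra day.
Each full week contributes 2 weekend days (Sat, Sun): 99 × 2 = 198.
The 1 extra day is Mon — none qualify.
Total: 198 + 0 = 198.

198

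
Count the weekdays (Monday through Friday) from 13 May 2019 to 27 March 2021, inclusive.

490

13 May 2019 is a Monday.
The range spans 685 days (inclusive of both endpoints).
685 = 7 × 97 + 6, so there are 97 full weeks plus 6 extra days.
Each full week contributes 5 weekdays (Mon–Fri): 97 × 5 = 485.
The 6 extra days are Monday, Tuesday, Wednesday, Thursday, Friday, Saturday — 5 of them qualify.
Total: 485 + 5 = 490.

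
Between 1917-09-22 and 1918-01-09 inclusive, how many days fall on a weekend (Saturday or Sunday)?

32

1917-09-22 is a Saturday.
The range spans 110 days (inclusive of both endpoints).
110 = 7 × 15 + 5, so there are 15 full weeks plus 5 extra days.
Each full week contributes 2 weekend days (Sat, Sun): 15 × 2 = 30.
The 5 extra days are Sat, Sun, Mon, Tue, Wed — 2 of them qualify.
Total: 30 + 2 = 32.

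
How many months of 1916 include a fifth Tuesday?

A month has five Tuesdays exactly when Tuesday falls within its first (length − 28) days.
Jan: 31 days, starts Sat → 5 of Sat, Sun, Mon
Feb: 29 days, starts Tue → 5 of Tue ✓
Mar: 31 days, starts Wed → 5 of Wed, Thu, Fri
Apr: 30 days, starts Sat → 5 of Sat, Sun
May: 31 days, starts Mon → 5 of Mon, Tue, Wed ✓
Jun: 30 days, starts Thu → 5 of Thu, Fri
Jul: 31 days, starts Sat → 5 of Sat, Sun, Mon
Aug: 31 days, starts Tue → 5 of Tue, Wed, Thu ✓
Sep: 30 days, starts Fri → 5 of Fri, Sat
Oct: 31 days, starts Sun → 5 of Sun, Mon, Tue ✓
Nov: 30 days, starts Wed → 5 of Wed, Thu
Dec: 31 days, starts Fri → 5 of Fri, Sat, Sun
Months with five Tuesdays: Feb, May, Aug, Oct.

4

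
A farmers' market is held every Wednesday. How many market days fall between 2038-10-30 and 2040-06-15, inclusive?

85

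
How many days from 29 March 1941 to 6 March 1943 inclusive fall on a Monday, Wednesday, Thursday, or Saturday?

29 March 1941 is a Saturday.
The range spans 708 days (inclusive of both endpoints).
708 = 7 × 101 + 1, so there are 101 full weeks plus 1 extra day.
Each full week contributes 4 days from the set (Mon, Wed, Thu, Sat): 101 × 4 = 404.
The 1 extra day is Sat — 1 of them qualifies.
Total: 404 + 1 = 405.

405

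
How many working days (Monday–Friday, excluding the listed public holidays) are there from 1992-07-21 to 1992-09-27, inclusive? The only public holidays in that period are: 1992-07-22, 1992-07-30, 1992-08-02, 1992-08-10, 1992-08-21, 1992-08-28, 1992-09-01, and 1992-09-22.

1992-07-21 is a Tuesday.
From 1992-07-21 to 1992-09-27 is 69 days inclusive.
69 = 7 × 9 + 6, so there are 9 full weeks plus 6 extra days.
Each full week contributes 5 weekdays (Mon–Fri): 9 × 5 = 45.
The 6 extra days are Tue, Wed, Thu, Fri, Sat, Sun — 4 of them qualify.
Total: 45 + 4 = 49.
Holidays: 1992-07-22 (Wed); 1992-07-30 (Thu); 1992-08-02 (Sun); 1992-08-10 (Mon); 1992-08-21 (Fri); 1992-08-28 (Fri); 1992-09-01 (Tue); 1992-09-22 (Tue).
7 of the 8 holidays fall on weekdays; the rest are weekends and were already excluded.
Business days: 49 − 7 = 42.

42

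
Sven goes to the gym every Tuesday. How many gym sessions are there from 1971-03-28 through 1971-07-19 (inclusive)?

16

1971-03-28 is a Sunday.
The range spans 114 days (inclusive of both endpoints).
114 = 7 × 16 + 2, so there are 16 full weeks plus 2 extra days.
Each full week contributes one Tuesday: 16 so far.
The 2 extra days are Sunday, Monday — none qualify.
Total: 16 + 0 = 16.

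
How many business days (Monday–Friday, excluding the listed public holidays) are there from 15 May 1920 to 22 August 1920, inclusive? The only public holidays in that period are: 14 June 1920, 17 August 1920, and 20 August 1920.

67

15 May 1920 is a Saturday.
The range spans 100 days (inclusive of both endpoints).
100 = 7 × 14 + 2, so there are 14 full weeks plus 2 extra days.
Each full week contributes 5 weekdays (Mon–Fri): 14 × 5 = 70.
The 2 extra days are Sat, Sun — none qualify.
Total: 70 + 0 = 70.
Holidays: 14 June 1920 (Mon); 17 August 1920 (Tue); 20 August 1920 (Fri).
All 3 holidays fall on weekdays, so subtract 3.
Business days: 70 − 3 = 67.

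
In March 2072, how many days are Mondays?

Mar 1, 2072 is a Tuesday.
That's 31 days from start to end, counting both.
31 = 7 × 4 + 3, so there are 4 full weeks plus 3 extra days.
Each full week contributes one Monday: 4 so far.
The 3 extra days are Tue, Wed, Thu — none qualify.
Total: 4 + 0 = 4.

4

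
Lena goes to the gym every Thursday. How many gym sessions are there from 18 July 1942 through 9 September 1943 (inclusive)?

60 Thursdays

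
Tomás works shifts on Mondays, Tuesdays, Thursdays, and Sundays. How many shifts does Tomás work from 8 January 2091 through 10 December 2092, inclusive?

8 January 2091 is a Monday.
That's 703 days from start to end, counting both.
703 = 7 × 100 + 3, so there are 100 full weeks plus 3 extra days.
Each full week contributes 4 days from the set (Mon, Tue, Thu, Sun): 100 × 4 = 400.
The 3 extra days are Mon, Tue, Wed — 2 of them qualify.
Total: 400 + 2 = 402.

402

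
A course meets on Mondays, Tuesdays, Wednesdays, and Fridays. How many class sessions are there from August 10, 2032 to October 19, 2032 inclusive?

August 10, 2032 is a Tuesday.
That's 71 days from start to end, counting both.
71 = 7 × 10 + 1, so there are 10 full weeks plus 1 extra day.
Each full week contributes 4 days from the set (Mon, Tue, Wed, Fri): 10 × 4 = 40.
The 1 extra day is Tue — 1 of them qualifies.
Total: 40 + 1 = 41.

41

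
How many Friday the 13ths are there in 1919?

The 13th falls on a Friday when the month's 13th has weekday Fri.
Jan 13 is Mon; Feb 13 is Thu; Mar 13 is Thu; Apr 13 is Sun; May 13 is Tue; Jun 13 is Fri ✓; Jul 13 is Sun; Aug 13 is Wed; Sep 13 is Sat; Oct 13 is Mon; Nov 13 is Thu; Dec 13 is Sat.
Friday the 13ths: Jun.

1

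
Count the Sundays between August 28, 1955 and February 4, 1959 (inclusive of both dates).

180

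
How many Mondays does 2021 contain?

52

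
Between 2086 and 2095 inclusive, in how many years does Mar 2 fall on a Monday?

1

Day of week of March 2 in each year:
2086: Sat, 2087: Sun, 2088: Tue, 2089: Wed, 2090: Thu, 2091: Fri, 2092: Sun, 2093: Mon ✓, 2094: Tue, 2095: Wed
Mondays: 2093.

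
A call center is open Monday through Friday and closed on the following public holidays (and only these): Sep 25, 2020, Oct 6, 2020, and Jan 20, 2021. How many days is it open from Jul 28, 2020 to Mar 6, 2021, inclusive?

Jul 28, 2020 is a Tuesday.
The range spans 222 days (inclusive of both endpoints).
222 = 7 × 31 + 5, so there are 31 full weeks plus 5 extra days.
Each full week contributes 5 weekdays (Mon–Fri): 31 × 5 = 155.
The 5 extra days are Tue, Wed, Thu, Fri, Sat — 4 of them qualify.
Total: 155 + 4 = 159.
Holidays: Sep 25, 2020 (Fri); Oct 6, 2020 (Tue); Jan 20, 2021 (Wed).
All 3 holidays fall on weekdays, so subtract 3.
Business days: 159 − 3 = 156.

156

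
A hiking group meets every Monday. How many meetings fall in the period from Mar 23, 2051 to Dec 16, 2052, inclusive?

91 Mondays

Mar 23, 2051 is a Thursday.
From Mar 23, 2051 to Dec 16, 2052 is 635 days inclusive.
635 = 7 × 90 + 5, so there are 90 full weeks plus 5 extra days.
Each full week contributes one Monday: 90 so far.
The 5 extra days are Thu, Fri, Sat, Sun, Mon — 1 of them qualifies.
Total: 90 + 1 = 91.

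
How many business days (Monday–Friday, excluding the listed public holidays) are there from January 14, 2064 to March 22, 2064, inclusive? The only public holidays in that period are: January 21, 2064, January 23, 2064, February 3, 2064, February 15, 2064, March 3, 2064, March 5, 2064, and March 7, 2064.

44 business days

January 14, 2064 is a Monday.
That's 69 days from start to end, counting both.
69 = 7 × 9 + 6, so there are 9 full weeks plus 6 extra days.
Each full week contributes 5 weekdays (Mon–Fri): 9 × 5 = 45.
The 6 extra days are Mon, Tue, Wed, Thu, Fri, Sat — 5 of them qualify.
Total: 45 + 5 = 50.
Holidays: January 21, 2064 (Mon); January 23, 2064 (Wed); February 3, 2064 (Sun); February 15, 2064 (Fri); March 3, 2064 (Mon); March 5, 2064 (Wed); March 7, 2064 (Fri).
6 of the 7 holidays fall on weekdays; the rest are weekends and were already excluded.
Business days: 50 − 6 = 44.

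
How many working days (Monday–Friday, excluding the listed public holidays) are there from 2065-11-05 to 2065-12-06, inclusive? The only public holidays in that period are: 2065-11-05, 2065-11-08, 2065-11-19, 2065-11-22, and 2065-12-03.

19 working days

2065-11-05 is a Thursday.
That's 32 days from start to end, counting both.
32 = 7 × 4 + 4, so there are 4 full weeks plus 4 extra days.
Each full week contributes 5 weekdays (Mon–Fri): 4 × 5 = 20.
The 4 extra days are Thursday, Friday, Saturday, Sunday — 2 of them qualify.
Total: 20 + 2 = 22.
Holidays: 2065-11-05 (Thu); 2065-11-08 (Sun); 2065-11-19 (Thu); 2065-11-22 (Sun); 2065-12-03 (Thu).
3 of the 5 holidays fall on weekdays; the rest are weekends and were already excluded.
Business days: 22 − 3 = 19.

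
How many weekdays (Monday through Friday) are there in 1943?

Jan 1, 1943 is a Friday.
The range spans 365 days (inclusive of both endpoints).
365 = 7 × 52 + 1, so there are 52 full weeks plus 1 extra day.
Each full week contributes 5 weekdays (Mon–Fri): 52 × 5 = 260.
The 1 extra day is Friday — 1 of them qualifies.
Total: 260 + 1 = 261.

261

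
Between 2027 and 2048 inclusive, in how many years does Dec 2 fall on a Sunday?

4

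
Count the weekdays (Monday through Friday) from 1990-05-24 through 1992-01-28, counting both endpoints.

439 weekdays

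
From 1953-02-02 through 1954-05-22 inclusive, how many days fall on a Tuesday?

68 Tuesdays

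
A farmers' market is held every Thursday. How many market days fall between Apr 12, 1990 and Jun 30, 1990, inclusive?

Apr 12, 1990 is a Thursday.
The range spans 80 days (inclusive of both endpoints).
80 = 7 × 11 + 3, so there are 11 full weeks plus 3 extra days.
Each full week contributes one Thursday: 11 so far.
The 3 extra days are Thursday, Friday, Saturday — 1 of them qualifies.
Total: 11 + 1 = 12.

12 Thursdays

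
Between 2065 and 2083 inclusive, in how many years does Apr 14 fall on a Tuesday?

4

Day of week of April 14 in each year:
2065: Tue ✓, 2066: Wed, 2067: Thu, 2068: Sat, 2069: Sun, 2070: Mon, 2071: Tue ✓, 2072: Thu, 2073: Fri, 2074: Sat, 2075: Sun, 2076: Tue ✓, 2077: Wed, 2078: Thu, 2079: Fri, 2080: Sun, 2081: Mon, 2082: Tue ✓, 2083: Wed
Tuesdays: 2065, 2071, 2076, 2082.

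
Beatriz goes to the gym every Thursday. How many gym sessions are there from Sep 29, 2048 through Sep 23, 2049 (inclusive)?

52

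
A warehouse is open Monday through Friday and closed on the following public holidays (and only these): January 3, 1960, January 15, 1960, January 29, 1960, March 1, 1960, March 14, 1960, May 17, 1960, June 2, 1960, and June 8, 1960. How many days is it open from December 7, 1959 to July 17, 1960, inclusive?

153 business days

December 7, 1959 is a Monday.
The range spans 224 days (inclusive of both endpoints).
224 = 7 × 32, so the span is exactly 32 full weeks.
Each full week contributes 5 weekdays (Mon–Fri): 32 × 5 = 160.
Total: 160.
Holidays: January 3, 1960 (Sun); January 15, 1960 (Fri); January 29, 1960 (Fri); March 1, 1960 (Tue); March 14, 1960 (Mon); May 17, 1960 (Tue); June 2, 1960 (Thu); June 8, 1960 (Wed).
7 of the 8 holidays fall on weekdays; the rest are weekends and were already excluded.
Business days: 160 − 7 = 153.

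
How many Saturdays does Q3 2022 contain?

13

1 July 2022 is a Friday.
From 1 July 2022 to 30 September 2022 is 92 days inclusive.
92 = 7 × 13 + 1, so there are 13 full weeks plus 1 extra day.
Each full week contributes one Saturday: 13 so far.
The 1 extra day is Friday — none qualify.
Total: 13 + 0 = 13.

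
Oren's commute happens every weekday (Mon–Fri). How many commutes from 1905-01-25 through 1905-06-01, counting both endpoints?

1905-01-25 is a Wednesday.
From 1905-01-25 to 1905-06-01 is 128 days inclusive.
128 = 7 × 18 + 2, so there are 18 full weeks plus 2 extra days.
Each full week contributes 5 weekdays (Mon–Fri): 18 × 5 = 90.
The 2 extra days are Wednesday, Thursday — 2 of them qualify.
Total: 90 + 2 = 92.

92 weekdays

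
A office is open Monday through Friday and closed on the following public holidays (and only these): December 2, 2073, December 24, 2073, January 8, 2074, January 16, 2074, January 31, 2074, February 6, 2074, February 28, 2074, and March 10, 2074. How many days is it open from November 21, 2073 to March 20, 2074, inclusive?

81 working days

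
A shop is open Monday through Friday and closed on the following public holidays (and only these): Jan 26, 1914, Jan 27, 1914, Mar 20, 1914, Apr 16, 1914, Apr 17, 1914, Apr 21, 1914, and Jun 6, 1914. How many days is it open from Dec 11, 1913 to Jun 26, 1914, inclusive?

136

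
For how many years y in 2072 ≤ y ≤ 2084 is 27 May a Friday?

Day of week of May 27 in each year:
2072: Fri ✓, 2073: Sat, 2074: Sun, 2075: Mon, 2076: Wed, 2077: Thu, 2078: Fri ✓, 2079: Sat, 2080: Mon, 2081: Tue, 2082: Wed, 2083: Thu, 2084: Sat
Fridays: 2072, 2078.

2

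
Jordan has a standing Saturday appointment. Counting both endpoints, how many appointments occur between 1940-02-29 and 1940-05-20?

1940-02-29 is a Thursday.
From 1940-02-29 to 1940-05-20 is 82 days inclusive.
82 = 7 × 11 + 5, so there are 11 full weeks plus 5 extra days.
Each full week contributes one Saturday: 11 so far.
The 5 extra days are Thursday, Friday, Saturday, Sunday, Monday — 1 of them qualifies.
Total: 11 + 1 = 12.

12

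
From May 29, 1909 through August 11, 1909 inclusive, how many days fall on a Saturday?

11 Saturdays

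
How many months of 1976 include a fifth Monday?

A month has five Mondays exactly when Monday falls within its first (length − 28) days.
Jan: 31 days, starts Thu → 5 of Thu, Fri, Sat
Feb: 29 days, starts Sun → 5 of Sun
Mar: 31 days, starts Mon → 5 of Mon, Tue, Wed ✓
Apr: 30 days, starts Thu → 5 of Thu, Fri
May: 31 days, starts Sat → 5 of Sat, Sun, Mon ✓
Jun: 30 days, starts Tue → 5 of Tue, Wed
Jul: 31 days, starts Thu → 5 of Thu, Fri, Sat
Aug: 31 days, starts Sun → 5 of Sun, Mon, Tue ✓
Sep: 30 days, starts Wed → 5 of Wed, Thu
Oct: 31 days, starts Fri → 5 of Fri, Sat, Sun
Nov: 30 days, starts Mon → 5 of Mon, Tue ✓
Dec: 31 days, starts Wed → 5 of Wed, Thu, Fri
Months with five Mondays: Mar, May, Aug, Nov.

4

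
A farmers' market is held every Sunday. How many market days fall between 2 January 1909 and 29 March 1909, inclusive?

13 Sundays

2 January 1909 is a Saturday.
The range spans 87 days (inclusive of both endpoints).
87 = 7 × 12 + 3, so there are 12 full weeks plus 3 extra days.
Each full week contributes one Sunday: 12 so far.
The 3 extra days are Sat, Sun, Mon — 1 of them qualifies.
Total: 12 + 1 = 13.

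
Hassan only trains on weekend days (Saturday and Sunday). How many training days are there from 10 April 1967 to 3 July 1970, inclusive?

10 April 1967 is a Monday.
That's 1181 days from start to end, counting both.
1181 = 7 × 168 + 5, so there are 168 full weeks plus 5 extra days.
Each full week contributes 2 weekend days (Sat, Sun): 168 × 2 = 336.
The 5 extra days are Mon, Tue, Wed, Thu, Fri — none qualify.
Total: 336 + 0 = 336.

336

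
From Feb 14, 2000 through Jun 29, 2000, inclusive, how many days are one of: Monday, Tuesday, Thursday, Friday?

Feb 14, 2000 is a Monday.
That's 137 days from start to end, counting both.
137 = 7 × 19 + 4, so there are 19 full weeks plus 4 extra days.
Each full week contributes 4 days from the set (Mon, Tue, Thu, Fri): 19 × 4 = 76.
The 4 extra days are Monday, Tuesday, Wednesday, Thursday — 3 of them qualify.
Total: 76 + 3 = 79.

79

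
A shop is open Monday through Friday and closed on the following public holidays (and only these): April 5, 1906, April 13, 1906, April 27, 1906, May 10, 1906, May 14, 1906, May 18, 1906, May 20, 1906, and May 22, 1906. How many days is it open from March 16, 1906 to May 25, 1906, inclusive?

March 16, 1906 is a Friday.
That's 71 days from start to end, counting both.
71 = 7 × 10 + 1, so there are 10 full weeks plus 1 extra day.
Each full week contributes 5 weekdays (Mon–Fri): 10 × 5 = 50.
The 1 extra day is Friday — 1 of them qualifies.
Total: 50 + 1 = 51.
Holidays: April 5, 1906 (Thu); April 13, 1906 (Fri); April 27, 1906 (Fri); May 10, 1906 (Thu); May 14, 1906 (Mon); May 18, 1906 (Fri); May 20, 1906 (Sun); May 22, 1906 (Tue).
7 of the 8 holidays fall on weekdays; the rest are weekends and were already excluded.
Business days: 51 − 7 = 44.

44 business days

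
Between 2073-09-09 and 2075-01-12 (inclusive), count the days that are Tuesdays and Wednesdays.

140

2073-09-09 is a Saturday.
The range spans 491 days (inclusive of both endpoints).
491 = 7 × 70 + 1, so there are 70 full weeks plus 1 extra day.
Each full week contributes 2 days from the set (Tue, Wed): 70 × 2 = 140.
The 1 extra day is Saturday — none qualify.
Total: 140 + 0 = 140.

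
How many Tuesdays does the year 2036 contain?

53

January 1, 2036 is a Tuesday.
That's 366 days from start to end, counting both.
366 = 7 × 52 + 2, so there are 52 full weeks plus 2 extra days.
Each full week contributes one Tuesday: 52 so far.
The 2 extra days are Tue, Wed — 1 of them qualifies.
Total: 52 + 1 = 53.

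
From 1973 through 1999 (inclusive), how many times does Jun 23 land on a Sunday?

4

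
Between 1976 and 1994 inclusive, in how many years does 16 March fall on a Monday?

3

Day of week of March 16 in each year:
1976: Tue, 1977: Wed, 1978: Thu, 1979: Fri, 1980: Sun, 1981: Mon ✓, 1982: Tue, 1983: Wed, 1984: Fri, 1985: Sat, 1986: Sun, 1987: Mon ✓, 1988: Wed, 1989: Thu, 1990: Fri, 1991: Sat, 1992: Mon ✓, 1993: Tue, 1994: Wed
Mondays: 1981, 1987, 1992.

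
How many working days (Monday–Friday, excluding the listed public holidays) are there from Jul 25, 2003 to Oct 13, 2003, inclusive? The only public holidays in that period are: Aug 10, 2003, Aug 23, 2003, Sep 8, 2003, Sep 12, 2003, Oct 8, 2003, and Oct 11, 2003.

Jul 25, 2003 is a Friday.
That's 81 days from start to end, counting both.
81 = 7 × 11 + 4, so there are 11 full weeks plus 4 extra days.
Each full week contributes 5 weekdays (Mon–Fri): 11 × 5 = 55.
The 4 extra days are Friday, Saturday, Sunday, Monday — 2 of them qualify.
Total: 55 + 2 = 57.
Holidays: Aug 10, 2003 (Sun); Aug 23, 2003 (Sat); Sep 8, 2003 (Mon); Sep 12, 2003 (Fri); Oct 8, 2003 (Wed); Oct 11, 2003 (Sat).
3 of the 6 holidays fall on weekdays; the rest are weekends and were already excluded.
Business days: 57 − 3 = 54.

54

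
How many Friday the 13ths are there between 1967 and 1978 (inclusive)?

20

Friday-the-13ths by year:
1967: Jan, Oct
1968: Sep, Dec
1969: Jun
1970: Feb, Mar, Nov
1971: Aug
1972: Oct
1973: Apr, Jul
1974: Sep, Dec
1975: Jun
1976: Feb, Aug
1977: May
1978: Jan, Oct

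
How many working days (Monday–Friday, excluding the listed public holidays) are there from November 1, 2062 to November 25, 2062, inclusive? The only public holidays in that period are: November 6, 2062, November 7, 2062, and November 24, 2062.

15

November 1, 2062 is a Wednesday.
The range spans 25 days (inclusive of both endpoints).
25 = 7 × 3 + 4, so there are 3 full weeks plus 4 extra days.
Each full week contributes 5 weekdays (Mon–Fri): 3 × 5 = 15.
The 4 extra days are Wed, Thu, Fri, Sat — 3 of them qualify.
Total: 15 + 3 = 18.
Holidays: November 6, 2062 (Mon); November 7, 2062 (Tue); November 24, 2062 (Fri).
All 3 holidays fall on weekdays, so subtract 3.
Business days: 18 − 3 = 15.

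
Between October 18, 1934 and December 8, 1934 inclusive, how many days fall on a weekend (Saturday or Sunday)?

October 18, 1934 is a Thursday.
That's 52 days from start to end, counting both.
52 = 7 × 7 + 3, so there are 7 full weeks plus 3 extra days.
Each full week contributes 2 weekend days (Sat, Sun): 7 × 2 = 14.
The 3 extra days are Thursday, Friday, Saturday — 1 of them qualifies.
Total: 14 + 1 = 15.

15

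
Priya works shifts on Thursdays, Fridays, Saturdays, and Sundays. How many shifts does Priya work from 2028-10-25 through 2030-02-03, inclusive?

2028-10-25 is a Wednesday.
The range spans 467 days (inclusive of both endpoints).
467 = 7 × 66 + 5, so there are 66 full weeks plus 5 extra days.
Each full week contributes 4 days from the set (Thu, Fri, Sat, Sun): 66 × 4 = 264.
The 5 extra days are Wed, Thu, Fri, Sat, Sun — 4 of them qualify.
Total: 264 + 4 = 268.

268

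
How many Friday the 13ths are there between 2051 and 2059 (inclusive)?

Friday-the-13ths by year:
2051: Jan, Oct
2052: Sep, Dec
2053: Jun
2054: Feb, Mar, Nov
2055: Aug
2056: Oct
2057: Apr, Jul
2058: Sep, Dec
2059: Jun

15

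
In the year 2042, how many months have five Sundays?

A month has five Sundays exactly when Sunday falls within its first (length − 28) days.
Jan: 31 days, starts Wed → 5 of Wed, Thu, Fri
Feb: 28 days, starts Sat → 5 of (none)
Mar: 31 days, starts Sat → 5 of Sat, Sun, Mon ✓
Apr: 30 days, starts Tue → 5 of Tue, Wed
May: 31 days, starts Thu → 5 of Thu, Fri, Sat
Jun: 30 days, starts Sun → 5 of Sun, Mon ✓
Jul: 31 days, starts Tue → 5 of Tue, Wed, Thu
Aug: 31 days, starts Fri → 5 of Fri, Sat, Sun ✓
Sep: 30 days, starts Mon → 5 of Mon, Tue
Oct: 31 days, starts Wed → 5 of Wed, Thu, Fri
Nov: 30 days, starts Sat → 5 of Sat, Sun ✓
Dec: 31 days, starts Mon → 5 of Mon, Tue, Wed
Months with five Sundays: Mar, Jun, Aug, Nov.

4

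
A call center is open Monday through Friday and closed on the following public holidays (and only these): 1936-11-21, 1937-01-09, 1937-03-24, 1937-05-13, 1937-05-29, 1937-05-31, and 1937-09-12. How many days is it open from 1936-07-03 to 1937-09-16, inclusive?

312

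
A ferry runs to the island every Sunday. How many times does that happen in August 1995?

4

August 1, 1995 is a Tuesday.
From August 1, 1995 to August 31, 1995 is 31 days inclusive.
31 = 7 × 4 + 3, so there are 4 full weeks plus 3 extra days.
Each full week contributes one Sunday: 4 so far.
The 3 extra days are Tuesday, Wednesday, Thursday — none qualify.
Total: 4 + 0 = 4.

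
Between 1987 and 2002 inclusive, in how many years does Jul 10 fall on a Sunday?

Day of week of July 10 in each year:
1987: Fri, 1988: Sun ✓, 1989: Mon, 1990: Tue, 1991: Wed, 1992: Fri, 1993: Sat, 1994: Sun ✓, 1995: Mon, 1996: Wed, 1997: Thu, 1998: Fri, 1999: Sat, 2000: Mon, 2001: Tue, 2002: Wed
Sundays: 1988, 1994.

2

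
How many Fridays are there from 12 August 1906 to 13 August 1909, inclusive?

12 August 1906 is a Sunday.
From 12 August 1906 to 13 August 1909 is 1098 days inclusive.
1098 = 7 × 156 + 6, so there are 156 full weeks plus 6 extra days.
Each full week contributes one Friday: 156 so far.
The 6 extra days are Sunday, Monday, Tuesday, Wednesday, Thursday, Friday — 1 of them qualifies.
Total: 156 + 1 = 157.

157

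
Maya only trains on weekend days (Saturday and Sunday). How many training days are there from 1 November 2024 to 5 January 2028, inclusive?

332

1 November 2024 is a Friday.
From 1 November 2024 to 5 January 2028 is 1161 days inclusive.
1161 = 7 × 165 + 6, so there are 165 full weeks plus 6 extra days.
Each full week contributes 2 weekend days (Sat, Sun): 165 × 2 = 330.
The 6 extra days are Fri, Sat, Sun, Mon, Tue, Wed — 2 of them qualify.
Total: 330 + 2 = 332.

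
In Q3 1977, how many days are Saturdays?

13

1977-07-01 is a Friday.
The range spans 92 days (inclusive of both endpoints).
92 = 7 × 13 + 1, so there are 13 full weeks plus 1 extra day.
Each full week contributes one Saturday: 13 so far.
The 1 extra day is Fri — none qualify.
Total: 13 + 0 = 13.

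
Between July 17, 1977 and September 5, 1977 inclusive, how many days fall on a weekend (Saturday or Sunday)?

15

July 17, 1977 is a Sunday.
The range spans 51 days (inclusive of both endpoints).
51 = 7 × 7 + 2, so there are 7 full weeks plus 2 extra days.
Each full week contributes 2 weekend days (Sat, Sun): 7 × 2 = 14.
The 2 extra days are Sunday, Monday — 1 of them qualifies.
Total: 14 + 1 = 15.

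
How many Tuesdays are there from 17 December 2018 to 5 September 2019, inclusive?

38 Tuesdays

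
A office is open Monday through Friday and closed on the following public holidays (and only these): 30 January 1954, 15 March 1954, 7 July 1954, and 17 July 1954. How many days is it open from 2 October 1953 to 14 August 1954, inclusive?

224 business days

2 October 1953 is a Friday.
From 2 October 1953 to 14 August 1954 is 317 days inclusive.
317 = 7 × 45 + 2, so there are 45 full weeks plus 2 extra days.
Each full week contributes 5 weekdays (Mon–Fri): 45 × 5 = 225.
The 2 extra days are Friday, Saturday — 1 of them qualifies.
Total: 225 + 1 = 226.
Holidays: 30 January 1954 (Sat); 15 March 1954 (Mon); 7 July 1954 (Wed); 17 July 1954 (Sat).
2 of the 4 holidays fall on weekdays; the rest are weekends and were already excluded.
Business days: 226 − 2 = 224.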